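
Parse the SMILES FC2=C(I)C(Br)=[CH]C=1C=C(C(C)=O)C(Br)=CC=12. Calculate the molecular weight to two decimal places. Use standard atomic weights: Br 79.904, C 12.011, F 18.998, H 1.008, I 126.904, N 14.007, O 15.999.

First, the molecular formula is C12H6Br2FIO (counting implicit H from valence).
  Br: 2 × 79.904 = 159.808
  C: 12 × 12.011 = 144.132
  F: 1 × 18.998 = 18.998
  H: 6 × 1.008 = 6.048
  I: 1 × 126.904 = 126.904
  O: 1 × 15.999 = 15.999
Sum: 2×79.904 + 12×12.011 + 1×18.998 + 6×1.008 + 1×126.904 + 1×15.999 = 471.889 → 471.89 g/mol.

471.89 g/mol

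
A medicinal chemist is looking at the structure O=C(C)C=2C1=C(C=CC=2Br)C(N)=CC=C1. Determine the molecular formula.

C12H10BrNO

Walk through each heavy atom and fill implicit hydrogens from standard valence (C 4, N 3, O 2, S 2, halogen 1):
  atom 1: O, bond orders sum to 2 (valence 2) → 0 H
  atom 2: C, bond orders sum to 4 (valence 4) → 0 H
  atom 3: C, bond orders sum to 1 (valence 4) → 3 H
  atom 4: C, bond orders sum to 4 (valence 4) → 0 H
  atom 5: C, bond orders sum to 4 (valence 4) → 0 H
  atom 6: C, bond orders sum to 4 (valence 4) → 0 H
  atom 7: C, bond orders sum to 3 (valence 4) → 1 H
  atom 8: C, bond orders sum to 3 (valence 4) → 1 H
  atom 9: C, bond orders sum to 4 (valence 4) → 0 H
  atom 10: Br (halogen, monovalent) → 0 H
  atom 11: C, bond orders sum to 4 (valence 4) → 0 H
  atom 12: N, bond orders sum to 1 (valence 3) → 2 H
  atom 13: C, bond orders sum to 3 (valence 4) → 1 H
  atom 14: C, bond orders sum to 3 (valence 4) → 1 H
  atom 15: C, bond orders sum to 3 (valence 4) → 1 H
Totals → C:12, H:10, Br:1, N:1, O:1.
In Hill order: C12H10BrNO.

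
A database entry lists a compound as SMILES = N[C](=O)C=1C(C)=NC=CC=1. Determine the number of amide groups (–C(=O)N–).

The amide motif appears at heavy-atom position 2 in the SMILES.
Amide count: 1.

1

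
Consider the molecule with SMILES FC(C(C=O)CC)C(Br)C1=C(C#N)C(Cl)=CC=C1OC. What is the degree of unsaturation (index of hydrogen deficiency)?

Molecular formula: C14H14BrClFNO2.
DoU = (2C + 2 + N − H − X) / 2, where X is the halogen count and O/S are ignored.
    = (2·14 + 2 + 1 − 14 − 3) / 2 = 14 / 2 = 7.

7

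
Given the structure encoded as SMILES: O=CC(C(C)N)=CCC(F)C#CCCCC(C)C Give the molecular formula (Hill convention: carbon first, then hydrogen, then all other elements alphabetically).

Walk through each heavy atom and fill implicit hydrogens from standard valence (C 4, N 3, O 2, S 2, halogen 1):
  atom 1: O, bond orders sum to 2 (valence 2) → 0 H
  atom 2: C, bond orders sum to 3 (valence 4) → 1 H
  atom 3: C, bond orders sum to 4 (valence 4) → 0 H
  atom 4: C, bond orders sum to 3 (valence 4) → 1 H
  atom 5: C, bond orders sum to 1 (valence 4) → 3 H
  atom 6: N, bond orders sum to 1 (valence 3) → 2 H
  atom 7: C, bond orders sum to 3 (valence 4) → 1 H
  atom 8: C, bond orders sum to 2 (valence 4) → 2 H
  atom 9: C, bond orders sum to 3 (valence 4) → 1 H
  atom 10: F (halogen, monovalent) → 0 H
  atom 11: C, bond orders sum to 4 (valence 4) → 0 H
  atom 12: C, bond orders sum to 4 (valence 4) → 0 H
  atom 13: C, bond orders sum to 2 (valence 4) → 2 H
  atom 14: C, bond orders sum to 2 (valence 4) → 2 H
  atom 15: C, bond orders sum to 2 (valence 4) → 2 H
  atom 16: C, bond orders sum to 3 (valence 4) → 1 H
  atom 17: C, bond orders sum to 1 (valence 4) → 3 H
  atom 18: C, bond orders sum to 1 (valence 4) → 3 H
Totals → C:15, H:24, F:1, N:1, O:1.
In Hill order: C15H24FNO.

C15H24FNO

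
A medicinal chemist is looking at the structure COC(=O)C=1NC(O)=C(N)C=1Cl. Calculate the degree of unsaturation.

4

Degree of unsaturation = (number of rings) + (number of π bonds).
Ring closures in the SMILES: 1.
π bonds: 3 double bonds (each 1 DoU) → 3 DoU from unsaturation.
Total DoU = 1 + 3 = 4.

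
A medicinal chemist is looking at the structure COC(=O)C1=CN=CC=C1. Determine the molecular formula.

Walk through each heavy atom and fill implicit hydrogens from standard valence (C 4, N 3, O 2, S 2, halogen 1):
  atom 1: C, bond orders sum to 1 (valence 4) → 3 H
  atom 2: O, bond orders sum to 2 (valence 2) → 0 H
  atom 3: C, bond orders sum to 4 (valence 4) → 0 H
  atom 4: O, bond orders sum to 2 (valence 2) → 0 H
  atom 5: C, bond orders sum to 4 (valence 4) → 0 H
  atom 6: C, bond orders sum to 3 (valence 4) → 1 H
  atom 7: N, bond orders sum to 3 (valence 3) → 0 H
  atom 8: C, bond orders sum to 3 (valence 4) → 1 H
  atom 9: C, bond orders sum to 3 (valence 4) → 1 H
  atom 10: C, bond orders sum to 3 (valence 4) → 1 H
Totals → C:7, H:7, N:1, O:2.
In Hill order: C7H7NO2.

C7H7NO2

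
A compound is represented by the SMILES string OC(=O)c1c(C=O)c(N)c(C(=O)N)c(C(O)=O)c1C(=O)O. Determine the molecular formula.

C11H8N2O8

Walk through each heavy atom and fill implicit hydrogens from standard valence (C 4, N 3, O 2, S 2, halogen 1); for lowercase aromatic atoms, an aromatic c carries 1 H when it has two neighbours and 0 H with three, and aromatic n carries 0 H:
  atom 1: O, bond orders sum to 1 (valence 2) → 1 H
  atom 2: C, bond orders sum to 4 (valence 4) → 0 H
  atom 3: O, bond orders sum to 2 (valence 2) → 0 H
  atom 4: aromatic c, 3 neighbours → 0 H
  atom 5: aromatic c, 3 neighbours → 0 H
  atom 6: C, bond orders sum to 3 (valence 4) → 1 H
  atom 7: O, bond orders sum to 2 (valence 2) → 0 H
  atom 8: aromatic c, 3 neighbours → 0 H
  atom 9: N, bond orders sum to 1 (valence 3) → 2 H
  atom 10: aromatic c, 3 neighbours → 0 H
  atom 11: C, bond orders sum to 4 (valence 4) → 0 H
  atom 12: O, bond orders sum to 2 (valence 2) → 0 H
  atom 13: N, bond orders sum to 1 (valence 3) → 2 H
  atom 14: aromatic c, 3 neighbours → 0 H
  atom 15: C, bond orders sum to 4 (valence 4) → 0 H
  atom 16: O, bond orders sum to 1 (valence 2) → 1 H
  atom 17: O, bond orders sum to 2 (valence 2) → 0 H
  atom 18: aromatic c, 3 neighbours → 0 H
  atom 19: C, bond orders sum to 4 (valence 4) → 0 H
  atom 20: O, bond orders sum to 2 (valence 2) → 0 H
  atom 21: O, bond orders sum to 1 (valence 2) → 1 H
Totals → C:11, H:8, N:2, O:8.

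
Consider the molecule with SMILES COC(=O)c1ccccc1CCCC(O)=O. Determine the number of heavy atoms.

Every atom symbol written in the SMILES (organic subset) is one heavy atom; implicit H are not written.
Heavy atoms by element → C:12, O:4.
Total: 16.

16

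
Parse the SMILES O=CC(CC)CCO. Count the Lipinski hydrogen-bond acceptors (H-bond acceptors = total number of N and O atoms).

2

N atoms: 0; O atoms: 2.
Lipinski HBA = 0 + 2 = 2.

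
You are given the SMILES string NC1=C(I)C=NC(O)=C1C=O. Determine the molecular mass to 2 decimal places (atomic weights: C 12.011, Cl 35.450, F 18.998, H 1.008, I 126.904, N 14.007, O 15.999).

First, the molecular formula is C6H5IN2O2 (counting implicit H from valence).
  C: 6 × 12.011 = 72.066
  H: 5 × 1.008 = 5.040
  I: 1 × 126.904 = 126.904
  N: 2 × 14.007 = 28.014
  O: 2 × 15.999 = 31.998
Sum: 6×12.011 + 5×1.008 + 1×126.904 + 2×14.007 + 2×15.999 = 264.022 → 264.02 g/mol.

264.02 g/mol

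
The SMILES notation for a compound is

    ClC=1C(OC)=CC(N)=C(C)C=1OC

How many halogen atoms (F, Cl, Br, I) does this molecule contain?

1

Halogen atoms appear at heavy-atom position 1 (1×Cl).
Other groups present: 2 ether, 1 primary amine.
Halogen count: 1.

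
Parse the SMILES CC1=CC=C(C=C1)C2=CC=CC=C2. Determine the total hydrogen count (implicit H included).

12

Walk through each heavy atom and fill implicit hydrogens from standard valence (C 4, N 3, O 2, S 2, halogen 1):
  atom 1: C, bond orders sum to 1 (valence 4) → 3 H
  atom 2: C, bond orders sum to 4 (valence 4) → 0 H
  atom 3: C, bond orders sum to 3 (valence 4) → 1 H
  atom 4: C, bond orders sum to 3 (valence 4) → 1 H
  atom 5: C, bond orders sum to 4 (valence 4) → 0 H
  atom 6: C, bond orders sum to 3 (valence 4) → 1 H
  atom 7: C, bond orders sum to 3 (valence 4) → 1 H
  atom 8: C, bond orders sum to 4 (valence 4) → 0 H
  atom 9: C, bond orders sum to 3 (valence 4) → 1 H
  atom 10: C, bond orders sum to 3 (valence 4) → 1 H
  atom 11: C, bond orders sum to 3 (valence 4) → 1 H
  atom 12: C, bond orders sum to 3 (valence 4) → 1 H
  atom 13: C, bond orders sum to 3 (valence 4) → 1 H
Total hydrogens: 12.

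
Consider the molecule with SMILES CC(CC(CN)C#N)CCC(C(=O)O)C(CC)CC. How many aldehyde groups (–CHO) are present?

0

Scan the SMILES for the aldehyde motif — none present.
Groups that are present: 1 carboxylic acid, 1 nitrile, 1 primary amine.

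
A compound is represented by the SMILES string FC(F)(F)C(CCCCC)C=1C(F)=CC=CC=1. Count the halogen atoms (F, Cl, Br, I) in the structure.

Halogen atoms appear at heavy-atom positions 1, 3, 4, 13 (4×F).
Halogen count: 4.

4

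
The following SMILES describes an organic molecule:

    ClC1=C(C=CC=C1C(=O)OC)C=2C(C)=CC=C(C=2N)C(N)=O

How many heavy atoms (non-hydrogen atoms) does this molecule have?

22

Every atom symbol written in the SMILES (organic subset) is one heavy atom; implicit H are not written.
Heavy atoms by element → C:16, Cl:1, N:2, O:3.
Total: 22.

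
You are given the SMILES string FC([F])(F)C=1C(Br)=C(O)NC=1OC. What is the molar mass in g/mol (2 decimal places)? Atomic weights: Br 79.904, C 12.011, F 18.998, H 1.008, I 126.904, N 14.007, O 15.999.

260.01 g/mol

First, the molecular formula is C6H5BrF3NO2 (counting implicit H from valence).
  Br: 1 × 79.904 = 79.904
  C: 6 × 12.011 = 72.066
  F: 3 × 18.998 = 56.994
  H: 5 × 1.008 = 5.040
  N: 1 × 14.007 = 14.007
  O: 2 × 15.999 = 31.998
Sum: 1×79.904 + 6×12.011 + 3×18.998 + 5×1.008 + 1×14.007 + 2×15.999 = 260.009 → 260.01 g/mol.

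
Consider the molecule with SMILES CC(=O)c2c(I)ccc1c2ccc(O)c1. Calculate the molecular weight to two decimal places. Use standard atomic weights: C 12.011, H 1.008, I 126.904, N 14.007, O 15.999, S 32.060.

312.11 g/mol

First, the molecular formula is C12H9IO2 (counting implicit H from valence).
  C: 12 × 12.011 = 144.132
  H: 9 × 1.008 = 9.072
  I: 1 × 126.904 = 126.904
  O: 2 × 15.999 = 31.998
Sum: 12×12.011 + 9×1.008 + 1×126.904 + 2×15.999 = 312.106 → 312.11 g/mol.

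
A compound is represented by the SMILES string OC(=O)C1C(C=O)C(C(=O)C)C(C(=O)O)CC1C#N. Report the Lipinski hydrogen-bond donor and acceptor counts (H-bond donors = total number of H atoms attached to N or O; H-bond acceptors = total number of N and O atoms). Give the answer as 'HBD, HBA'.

2, 7

Donors: find every N or O and count the H atoms it carries.
  atom 1 (O): bond orders sum to 1 → 1 H
  atom 3 (O): bond orders sum to 2 → 0 H
  atom 7 (O): bond orders sum to 2 → 0 H
  atom 10 (O): bond orders sum to 2 → 0 H
  atom 14 (O): bond orders sum to 2 → 0 H
  atom 15 (O): bond orders sum to 1 → 1 H
  atom 19 (N): bond orders sum to 3 → 0 H
Lipinski HBD = 2.
Acceptors: N atoms = 1, O atoms = 6 → HBA = 7.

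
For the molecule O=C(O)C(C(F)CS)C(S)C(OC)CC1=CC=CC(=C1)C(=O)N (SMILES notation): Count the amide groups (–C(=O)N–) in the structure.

1

The amide motif appears at heavy-atom position 21 in the SMILES.
Other groups present: 1 carboxylic acid, 1 ether, 2 thiol.
Amide count: 1.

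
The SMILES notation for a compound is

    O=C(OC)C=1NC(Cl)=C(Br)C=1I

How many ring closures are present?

In SMILES, each pair of matching ring-closure digits denotes one ring-closing bond; the number of such bonds equals the number of independent rings.
Ring-closure bonds here: 1.

1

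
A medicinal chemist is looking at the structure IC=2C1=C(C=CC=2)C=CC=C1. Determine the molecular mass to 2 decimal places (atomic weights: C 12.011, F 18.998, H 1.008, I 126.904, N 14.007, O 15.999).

First, the molecular formula is C10H7I (counting implicit H from valence).
  C: 10 × 12.011 = 120.110
  H: 7 × 1.008 = 7.056
  I: 1 × 126.904 = 126.904
Sum: 10×12.011 + 7×1.008 + 1×126.904 = 254.070 → 254.07 g/mol.

254.07 g/mol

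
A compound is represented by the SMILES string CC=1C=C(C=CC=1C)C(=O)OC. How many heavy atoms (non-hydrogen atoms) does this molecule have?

12

Every atom symbol written in the SMILES (organic subset) is one heavy atom; implicit H are not written.
Heavy atoms by element → C:10, O:2.
Total: 12.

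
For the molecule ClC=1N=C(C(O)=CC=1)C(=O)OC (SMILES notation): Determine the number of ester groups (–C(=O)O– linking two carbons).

1

The ester motif appears at heavy-atom position 9 in the SMILES.
Other groups present: 1 hydroxyl.
Ester count: 1.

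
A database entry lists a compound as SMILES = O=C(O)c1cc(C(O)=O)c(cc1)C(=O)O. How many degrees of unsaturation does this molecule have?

Molecular formula: C9H6O6.
DoU = (2C + 2 + N − H − X) / 2, where X is the halogen count and O/S are ignored.
    = (2·9 + 2 + 0 − 6 − 0) / 2 = 14 / 2 = 7.

7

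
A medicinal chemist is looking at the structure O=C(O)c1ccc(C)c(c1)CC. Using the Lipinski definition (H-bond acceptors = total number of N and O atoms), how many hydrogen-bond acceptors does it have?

2

N atoms: 0; O atoms: 2.
Lipinski HBA = 0 + 2 = 2.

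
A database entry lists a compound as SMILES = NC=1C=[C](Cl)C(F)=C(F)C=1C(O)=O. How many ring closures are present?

1

In SMILES, each pair of matching ring-closure digits denotes one ring-closing bond; the number of such bonds equals the number of independent rings.
Ring-closure bonds here: 1.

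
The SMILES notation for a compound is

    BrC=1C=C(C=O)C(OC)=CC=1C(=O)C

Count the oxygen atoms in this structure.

3

Scan the SMILES for O atoms (remember two-letter symbols like Cl and Br are single atoms).
Oxygen count: 3.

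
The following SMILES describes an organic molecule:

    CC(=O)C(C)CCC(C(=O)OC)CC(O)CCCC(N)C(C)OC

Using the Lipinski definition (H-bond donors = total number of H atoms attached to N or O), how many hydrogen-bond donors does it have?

3

Donors: find every N or O and count the H atoms it carries.
  atom 3 (O): bond orders sum to 2 → 0 H
  atom 10 (O): bond orders sum to 2 → 0 H
  atom 11 (O): bond orders sum to 2 → 0 H
  atom 15 (O): bond orders sum to 1 → 1 H
  atom 20 (N): bond orders sum to 1 → 2 H
  atom 23 (O): bond orders sum to 2 → 0 H
Lipinski HBD = 3.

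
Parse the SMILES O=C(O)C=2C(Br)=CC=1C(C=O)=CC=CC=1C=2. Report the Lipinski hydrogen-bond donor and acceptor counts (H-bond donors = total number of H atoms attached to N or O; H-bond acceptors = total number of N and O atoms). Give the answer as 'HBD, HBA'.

1, 3

Donors: find every N or O and count the H atoms it carries.
  atom 1 (O): bond orders sum to 2 → 0 H
  atom 3 (O): bond orders sum to 1 → 1 H
  atom 11 (O): bond orders sum to 2 → 0 H
Lipinski HBD = 1.
Acceptors: N atoms = 0, O atoms = 3 → HBA = 3.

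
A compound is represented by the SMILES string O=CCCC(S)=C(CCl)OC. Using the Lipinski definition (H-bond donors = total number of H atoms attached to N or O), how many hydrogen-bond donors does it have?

0

Donors: find every N or O and count the H atoms it carries.
  atom 1 (O): bond orders sum to 2 → 0 H
  atom 10 (O): bond orders sum to 2 → 0 H
Lipinski HBD = 0.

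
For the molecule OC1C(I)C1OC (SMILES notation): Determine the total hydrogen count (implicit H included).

7

Walk through each heavy atom and fill implicit hydrogens from standard valence (C 4, N 3, O 2, S 2, halogen 1):
  atom 1: O, bond orders sum to 1 (valence 2) → 1 H
  atom 2: C, bond orders sum to 3 (valence 4) → 1 H
  atom 3: C, bond orders sum to 3 (valence 4) → 1 H
  atom 4: I (halogen, monovalent) → 0 H
  atom 5: C, bond orders sum to 3 (valence 4) → 1 H
  atom 6: O, bond orders sum to 2 (valence 2) → 0 H
  atom 7: C, bond orders sum to 1 (valence 4) → 3 H
Total hydrogens: 7.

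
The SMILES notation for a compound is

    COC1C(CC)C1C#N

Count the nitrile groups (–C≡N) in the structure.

The nitrile motif appears at heavy-atom position 8 in the SMILES.
Other groups present: 1 ether.
Nitrile count: 1.

1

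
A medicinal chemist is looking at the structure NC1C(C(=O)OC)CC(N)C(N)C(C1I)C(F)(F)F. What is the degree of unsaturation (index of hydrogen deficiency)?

Molecular formula: C10H17F3IN3O2.
DoU = (2C + 2 + N − H − X) / 2, where X is the halogen count and O/S are ignored.
    = (2·10 + 2 + 3 − 17 − 4) / 2 = 4 / 2 = 2.

2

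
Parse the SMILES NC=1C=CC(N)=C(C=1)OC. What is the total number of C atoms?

Count every carbon token in the SMILES (each C, including those in ring-closure positions and inside branches).
Carbon count: 7.

7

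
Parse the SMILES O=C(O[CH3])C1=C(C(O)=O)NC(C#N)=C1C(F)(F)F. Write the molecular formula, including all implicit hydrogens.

Walk through each heavy atom and fill implicit hydrogens from standard valence (C 4, N 3, O 2, S 2, halogen 1):
  atom 1: O, bond orders sum to 2 (valence 2) → 0 H
  atom 2: C, bond orders sum to 4 (valence 4) → 0 H
  atom 3: O, bond orders sum to 2 (valence 2) → 0 H
  atom 4: C with explicit H count 3
  atom 5: C, bond orders sum to 4 (valence 4) → 0 H
  atom 6: C, bond orders sum to 4 (valence 4) → 0 H
  atom 7: C, bond orders sum to 4 (valence 4) → 0 H
  atom 8: O, bond orders sum to 1 (valence 2) → 1 H
  atom 9: O, bond orders sum to 2 (valence 2) → 0 H
  atom 10: N, bond orders sum to 2 (valence 3) → 1 H
  atom 11: C, bond orders sum to 4 (valence 4) → 0 H
  atom 12: C, bond orders sum to 4 (valence 4) → 0 H
  atom 13: N, bond orders sum to 3 (valence 3) → 0 H
  atom 14: C, bond orders sum to 4 (valence 4) → 0 H
  atom 15: C, bond orders sum to 4 (valence 4) → 0 H
  atom 16: F (halogen, monovalent) → 0 H
  atom 17: F (halogen, monovalent) → 0 H
  atom 18: F (halogen, monovalent) → 0 H
Totals → C:9, H:5, F:3, N:2, O:4.
In Hill order: C9H5F3N2O4.

C9H5F3N2O4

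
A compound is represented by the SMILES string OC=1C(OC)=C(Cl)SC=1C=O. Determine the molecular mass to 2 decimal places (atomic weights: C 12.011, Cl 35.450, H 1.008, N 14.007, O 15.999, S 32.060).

First, the molecular formula is C6H5ClO3S (counting implicit H from valence).
  C: 6 × 12.011 = 72.066
  Cl: 1 × 35.450 = 35.450
  H: 5 × 1.008 = 5.040
  O: 3 × 15.999 = 47.997
  S: 1 × 32.060 = 32.060
Sum: 6×12.011 + 1×35.450 + 5×1.008 + 3×15.999 + 1×32.060 = 192.613 → 192.61 g/mol.

192.61 g/mol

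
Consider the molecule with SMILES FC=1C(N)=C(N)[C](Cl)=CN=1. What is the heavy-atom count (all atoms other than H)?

10

Every atom symbol written in the SMILES (organic subset) is one heavy atom; implicit H are not written.
Heavy atoms by element → C:5, Cl:1, F:1, N:3.
Total: 10.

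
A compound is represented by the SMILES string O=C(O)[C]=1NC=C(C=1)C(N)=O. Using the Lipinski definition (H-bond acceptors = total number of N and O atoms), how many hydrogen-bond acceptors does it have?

5

N atoms: 2; O atoms: 3.
Lipinski HBA = 2 + 3 = 5.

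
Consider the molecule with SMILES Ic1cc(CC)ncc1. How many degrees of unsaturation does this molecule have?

Molecular formula: C7H8IN.
DoU = (2C + 2 + N − H − X) / 2, where X is the halogen count and O/S are ignored.
    = (2·7 + 2 + 1 − 8 − 1) / 2 = 8 / 2 = 4.

4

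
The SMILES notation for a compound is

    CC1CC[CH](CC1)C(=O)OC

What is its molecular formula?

C9H16O2

Walk through each heavy atom and fill implicit hydrogens from standard valence (C 4, N 3, O 2, S 2, halogen 1):
  atom 1: C, bond orders sum to 1 (valence 4) → 3 H
  atom 2: C, bond orders sum to 3 (valence 4) → 1 H
  atom 3: C, bond orders sum to 2 (valence 4) → 2 H
  atom 4: C, bond orders sum to 2 (valence 4) → 2 H
  atom 5: C with explicit H count 1
  atom 6: C, bond orders sum to 2 (valence 4) → 2 H
  atom 7: C, bond orders sum to 2 (valence 4) → 2 H
  atom 8: C, bond orders sum to 4 (valence 4) → 0 H
  atom 9: O, bond orders sum to 2 (valence 2) → 0 H
  atom 10: O, bond orders sum to 2 (valence 2) → 0 H
  atom 11: C, bond orders sum to 1 (valence 4) → 3 H
Totals → C:9, H:16, O:2.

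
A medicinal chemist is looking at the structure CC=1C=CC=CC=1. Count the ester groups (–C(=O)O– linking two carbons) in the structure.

0

Scan the SMILES for the ester motif — none present.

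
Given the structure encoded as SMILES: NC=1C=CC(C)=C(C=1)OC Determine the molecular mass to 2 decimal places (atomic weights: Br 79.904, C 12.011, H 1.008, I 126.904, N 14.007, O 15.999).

137.18 g/mol

First, the molecular formula is C8H11NO (counting implicit H from valence).
  C: 8 × 12.011 = 96.088
  H: 11 × 1.008 = 11.088
  N: 1 × 14.007 = 14.007
  O: 1 × 15.999 = 15.999
Sum: 8×12.011 + 11×1.008 + 1×14.007 + 1×15.999 = 137.182 → 137.18 g/mol.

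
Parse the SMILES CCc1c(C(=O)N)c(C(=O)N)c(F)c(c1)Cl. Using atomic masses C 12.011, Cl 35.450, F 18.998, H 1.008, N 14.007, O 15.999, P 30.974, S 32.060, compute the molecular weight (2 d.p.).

244.65 g/mol

First, the molecular formula is C10H10ClFN2O2 (counting implicit H from valence).
  C: 10 × 12.011 = 120.110
  Cl: 1 × 35.450 = 35.450
  F: 1 × 18.998 = 18.998
  H: 10 × 1.008 = 10.080
  N: 2 × 14.007 = 28.014
  O: 2 × 15.999 = 31.998
Sum: 10×12.011 + 1×35.450 + 1×18.998 + 10×1.008 + 2×14.007 + 2×15.999 = 244.650 → 244.65 g/mol.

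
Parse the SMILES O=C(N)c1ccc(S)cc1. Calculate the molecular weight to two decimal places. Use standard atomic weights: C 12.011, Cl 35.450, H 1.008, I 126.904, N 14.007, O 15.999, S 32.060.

First, the molecular formula is C7H7NOS (counting implicit H from valence).
  C: 7 × 12.011 = 84.077
  H: 7 × 1.008 = 7.056
  N: 1 × 14.007 = 14.007
  O: 1 × 15.999 = 15.999
  S: 1 × 32.060 = 32.060
Sum: 7×12.011 + 7×1.008 + 1×14.007 + 1×15.999 + 1×32.060 = 153.199 → 153.20 g/mol.

153.20 g/mol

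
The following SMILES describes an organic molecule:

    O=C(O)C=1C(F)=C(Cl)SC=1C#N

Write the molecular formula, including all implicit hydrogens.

Walk through each heavy atom and fill implicit hydrogens from standard valence (C 4, N 3, O 2, S 2, halogen 1):
  atom 1: O, bond orders sum to 2 (valence 2) → 0 H
  atom 2: C, bond orders sum to 4 (valence 4) → 0 H
  atom 3: O, bond orders sum to 1 (valence 2) → 1 H
  atom 4: C, bond orders sum to 4 (valence 4) → 0 H
  atom 5: C, bond orders sum to 4 (valence 4) → 0 H
  atom 6: F (halogen, monovalent) → 0 H
  atom 7: C, bond orders sum to 4 (valence 4) → 0 H
  atom 8: Cl (halogen, monovalent) → 0 H
  atom 9: S, bond orders sum to 2 (valence 2) → 0 H
  atom 10: C, bond orders sum to 4 (valence 4) → 0 H
  atom 11: C, bond orders sum to 4 (valence 4) → 0 H
  atom 12: N, bond orders sum to 3 (valence 3) → 0 H
Totals → C:6, H:1, Cl:1, F:1, N:1, O:2, S:1.
In Hill order: C6HClFNO2S.

C6HClFNO2S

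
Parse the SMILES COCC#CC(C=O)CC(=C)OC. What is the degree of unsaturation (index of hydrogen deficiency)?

4

Molecular formula: C10H14O3.
DoU = (2C + 2 + N − H − X) / 2, where X is the halogen count and O/S are ignored.
    = (2·10 + 2 + 0 − 14 − 0) / 2 = 8 / 2 = 4.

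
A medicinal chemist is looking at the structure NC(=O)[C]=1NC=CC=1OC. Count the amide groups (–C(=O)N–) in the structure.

1

The amide motif appears at heavy-atom position 2 in the SMILES.
Other groups present: 1 ether.
Amide count: 1.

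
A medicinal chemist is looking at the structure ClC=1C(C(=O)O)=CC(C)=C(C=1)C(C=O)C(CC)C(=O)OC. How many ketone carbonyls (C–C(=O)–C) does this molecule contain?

0

Scan the SMILES for the ketone motif — none present.
Groups that are present: 1 aldehyde, 1 carboxylic acid, 1 ester.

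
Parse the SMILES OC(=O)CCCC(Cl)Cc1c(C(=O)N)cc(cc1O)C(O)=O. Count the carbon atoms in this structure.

14

Count every carbon token in the SMILES (each C, including those in ring-closure positions and inside branches).
Carbon count: 14.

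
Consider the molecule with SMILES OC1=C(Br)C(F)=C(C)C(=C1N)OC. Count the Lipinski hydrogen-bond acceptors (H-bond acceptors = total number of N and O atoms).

3

N atoms: 1; O atoms: 2.
Lipinski HBA = 1 + 2 = 3.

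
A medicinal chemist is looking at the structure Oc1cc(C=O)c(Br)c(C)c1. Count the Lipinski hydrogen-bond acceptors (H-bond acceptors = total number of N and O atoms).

N atoms: 0; O atoms: 2.
Lipinski HBA = 0 + 2 = 2.

2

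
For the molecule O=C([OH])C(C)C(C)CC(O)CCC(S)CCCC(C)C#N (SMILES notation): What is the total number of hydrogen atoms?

Walk through each heavy atom and fill implicit hydrogens from standard valence (C 4, N 3, O 2, S 2, halogen 1):
  atom 1: O, bond orders sum to 2 (valence 2) → 0 H
  atom 2: C, bond orders sum to 4 (valence 4) → 0 H
  atom 3: O with explicit H count 1
  atom 4: C, bond orders sum to 3 (valence 4) → 1 H
  atom 5: C, bond orders sum to 1 (valence 4) → 3 H
  atom 6: C, bond orders sum to 3 (valence 4) → 1 H
  atom 7: C, bond orders sum to 1 (valence 4) → 3 H
  atom 8: C, bond orders sum to 2 (valence 4) → 2 H
  atom 9: C, bond orders sum to 3 (valence 4) → 1 H
  atom 10: O, bond orders sum to 1 (valence 2) → 1 H
  atom 11: C, bond orders sum to 2 (valence 4) → 2 H
  atom 12: C, bond orders sum to 2 (valence 4) → 2 H
  atom 13: C, bond orders sum to 3 (valence 4) → 1 H
  atom 14: S, bond orders sum to 1 (valence 2) → 1 H
  atom 15: C, bond orders sum to 2 (valence 4) → 2 H
  atom 16: C, bond orders sum to 2 (valence 4) → 2 H
  atom 17: C, bond orders sum to 2 (valence 4) → 2 H
  atom 18: C, bond orders sum to 3 (valence 4) → 1 H
  atom 19: C, bond orders sum to 1 (valence 4) → 3 H
  atom 20: C, bond orders sum to 4 (valence 4) → 0 H
  atom 21: N, bond orders sum to 3 (valence 3) → 0 H
Total hydrogens: 29.

29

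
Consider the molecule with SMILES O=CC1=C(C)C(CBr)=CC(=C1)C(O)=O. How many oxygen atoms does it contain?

Scan the SMILES for O atoms (remember two-letter symbols like Cl and Br are single atoms).
Oxygen count: 3.

3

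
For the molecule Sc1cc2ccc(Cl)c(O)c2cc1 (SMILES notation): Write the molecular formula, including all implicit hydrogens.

Walk through each heavy atom and fill implicit hydrogens from standard valence (C 4, N 3, O 2, S 2, halogen 1); for lowercase aromatic atoms, an aromatic c carries 1 H when it has two neighbours and 0 H with three, and aromatic n carries 0 H:
  atom 1: S, bond orders sum to 1 (valence 2) → 1 H
  atom 2: aromatic c, 3 neighbours → 0 H
  atom 3: aromatic c, 2 neighbours → 1 H
  atom 4: aromatic c, 3 neighbours → 0 H
  atom 5: aromatic c, 2 neighbours → 1 H
  atom 6: aromatic c, 2 neighbours → 1 H
  atom 7: aromatic c, 3 neighbours → 0 H
  atom 8: Cl (halogen, monovalent) → 0 H
  atom 9: aromatic c, 3 neighbours → 0 H
  atom 10: O, bond orders sum to 1 (valence 2) → 1 H
  atom 11: aromatic c, 3 neighbours → 0 H
  atom 12: aromatic c, 2 neighbours → 1 H
  atom 13: aromatic c, 2 neighbours → 1 H
Totals → C:10, H:7, Cl:1, O:1, S:1.
In Hill order: C10H7ClOS.

C10H7ClOS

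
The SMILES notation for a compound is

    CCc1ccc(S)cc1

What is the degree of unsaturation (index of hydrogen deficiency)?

Molecular formula: C8H10S.
DoU = (2C + 2 + N − H − X) / 2, where X is the halogen count and O/S are ignored.
    = (2·8 + 2 + 0 − 10 − 0) / 2 = 8 / 2 = 4.

4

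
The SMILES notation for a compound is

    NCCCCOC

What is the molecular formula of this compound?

C5H13NO

Walk through each heavy atom and fill implicit hydrogens from standard valence (C 4, N 3, O 2, S 2, halogen 1):
  atom 1: N, bond orders sum to 1 (valence 3) → 2 H
  atom 2: C, bond orders sum to 2 (valence 4) → 2 H
  atom 3: C, bond orders sum to 2 (valence 4) → 2 H
  atom 4: C, bond orders sum to 2 (valence 4) → 2 H
  atom 5: C, bond orders sum to 2 (valence 4) → 2 H
  atom 6: O, bond orders sum to 2 (valence 2) → 0 H
  atom 7: C, bond orders sum to 1 (valence 4) → 3 H
Totals → C:5, H:13, N:1, O:1.
In Hill order: C5H13NO.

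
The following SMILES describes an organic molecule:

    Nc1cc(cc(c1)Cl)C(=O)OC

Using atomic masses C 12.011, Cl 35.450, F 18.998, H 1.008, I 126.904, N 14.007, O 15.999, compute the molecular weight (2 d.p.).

First, the molecular formula is C8H8ClNO2 (counting implicit H from valence).
  C: 8 × 12.011 = 96.088
  Cl: 1 × 35.450 = 35.450
  H: 8 × 1.008 = 8.064
  N: 1 × 14.007 = 14.007
  O: 2 × 15.999 = 31.998
Sum: 8×12.011 + 1×35.450 + 8×1.008 + 1×14.007 + 2×15.999 = 185.607 → 185.61 g/mol.

185.61 g/mol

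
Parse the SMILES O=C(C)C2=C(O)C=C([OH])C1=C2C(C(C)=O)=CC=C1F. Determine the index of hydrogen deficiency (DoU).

9

Molecular formula: C14H11FO4.
DoU = (2C + 2 + N − H − X) / 2, where X is the halogen count and O/S are ignored.
    = (2·14 + 2 + 0 − 11 − 1) / 2 = 18 / 2 = 9.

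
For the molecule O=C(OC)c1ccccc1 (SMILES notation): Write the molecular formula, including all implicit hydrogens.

Walk through each heavy atom and fill implicit hydrogens from standard valence (C 4, N 3, O 2, S 2, halogen 1); for lowercase aromatic atoms, an aromatic c carries 1 H when it has two neighbours and 0 H with three, and aromatic n carries 0 H:
  atom 1: O, bond orders sum to 2 (valence 2) → 0 H
  atom 2: C, bond orders sum to 4 (valence 4) → 0 H
  atom 3: O, bond orders sum to 2 (valence 2) → 0 H
  atom 4: C, bond orders sum to 1 (valence 4) → 3 H
  atom 5: aromatic c, 3 neighbours → 0 H
  atom 6: aromatic c, 2 neighbours → 1 H
  atom 7: aromatic c, 2 neighbours → 1 H
  atom 8: aromatic c, 2 neighbours → 1 H
  atom 9: aromatic c, 2 neighbours → 1 H
  atom 10: aromatic c, 2 neighbours → 1 H
Totals → C:8, H:8, O:2.

C8H8O2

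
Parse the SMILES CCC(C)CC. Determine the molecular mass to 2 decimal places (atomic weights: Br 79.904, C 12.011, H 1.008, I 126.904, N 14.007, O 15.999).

First, the molecular formula is C6H14 (counting implicit H from valence).
  C: 6 × 12.011 = 72.066
  H: 14 × 1.008 = 14.112
Sum: 6×12.011 + 14×1.008 = 86.178 → 86.18 g/mol.

86.18 g/mol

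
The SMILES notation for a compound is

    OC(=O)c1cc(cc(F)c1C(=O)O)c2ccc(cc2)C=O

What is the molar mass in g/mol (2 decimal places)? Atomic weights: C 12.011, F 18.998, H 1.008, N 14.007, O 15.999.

First, the molecular formula is C15H9FO5 (counting implicit H from valence).
  C: 15 × 12.011 = 180.165
  F: 1 × 18.998 = 18.998
  H: 9 × 1.008 = 9.072
  O: 5 × 15.999 = 79.995
Sum: 15×12.011 + 1×18.998 + 9×1.008 + 5×15.999 = 288.230 → 288.23 g/mol.

288.23 g/mol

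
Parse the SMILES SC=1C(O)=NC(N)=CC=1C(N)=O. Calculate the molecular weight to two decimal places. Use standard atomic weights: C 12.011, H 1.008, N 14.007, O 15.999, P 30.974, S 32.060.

185.20 g/mol

First, the molecular formula is C6H7N3O2S (counting implicit H from valence).
  C: 6 × 12.011 = 72.066
  H: 7 × 1.008 = 7.056
  N: 3 × 14.007 = 42.021
  O: 2 × 15.999 = 31.998
  S: 1 × 32.060 = 32.060
Sum: 6×12.011 + 7×1.008 + 3×14.007 + 2×15.999 + 1×32.060 = 185.201 → 185.20 g/mol.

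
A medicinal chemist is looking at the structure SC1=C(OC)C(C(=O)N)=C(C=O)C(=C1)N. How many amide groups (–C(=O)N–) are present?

1

The amide motif appears at heavy-atom position 7 in the SMILES.
Other groups present: 1 aldehyde, 1 ether, 1 primary amine, 1 thiol.
Amide count: 1.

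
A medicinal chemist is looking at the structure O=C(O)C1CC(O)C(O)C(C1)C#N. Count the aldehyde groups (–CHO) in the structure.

0

Scan the SMILES for the aldehyde motif — none present.
Groups that are present: 1 carboxylic acid, 2 hydroxyl, 1 nitrile.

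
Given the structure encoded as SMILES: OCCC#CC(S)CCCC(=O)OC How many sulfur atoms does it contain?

Scan the SMILES for S atoms (remember two-letter symbols like Cl and Br are single atoms).
Sulfur count: 1.

1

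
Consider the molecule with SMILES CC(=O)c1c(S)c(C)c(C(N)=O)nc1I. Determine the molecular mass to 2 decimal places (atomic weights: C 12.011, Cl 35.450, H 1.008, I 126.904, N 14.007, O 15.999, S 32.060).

336.15 g/mol

First, the molecular formula is C9H9IN2O2S (counting implicit H from valence).
  C: 9 × 12.011 = 108.099
  H: 9 × 1.008 = 9.072
  I: 1 × 126.904 = 126.904
  N: 2 × 14.007 = 28.014
  O: 2 × 15.999 = 31.998
  S: 1 × 32.060 = 32.060
Sum: 9×12.011 + 9×1.008 + 1×126.904 + 2×14.007 + 2×15.999 + 1×32.060 = 336.147 → 336.15 g/mol.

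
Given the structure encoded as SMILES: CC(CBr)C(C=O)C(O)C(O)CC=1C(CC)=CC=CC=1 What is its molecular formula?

Walk through each heavy atom and fill implicit hydrogens from standard valence (C 4, N 3, O 2, S 2, halogen 1):
  atom 1: C, bond orders sum to 1 (valence 4) → 3 H
  atom 2: C, bond orders sum to 3 (valence 4) → 1 H
  atom 3: C, bond orders sum to 2 (valence 4) → 2 H
  atom 4: Br (halogen, monovalent) → 0 H
  atom 5: C, bond orders sum to 3 (valence 4) → 1 H
  atom 6: C, bond orders sum to 3 (valence 4) → 1 H
  atom 7: O, bond orders sum to 2 (valence 2) → 0 H
  atom 8: C, bond orders sum to 3 (valence 4) → 1 H
  atom 9: O, bond orders sum to 1 (valence 2) → 1 H
  atom 10: C, bond orders sum to 3 (valence 4) → 1 H
  atom 11: O, bond orders sum to 1 (valence 2) → 1 H
  atom 12: C, bond orders sum to 2 (valence 4) → 2 H
  atom 13: C, bond orders sum to 4 (valence 4) → 0 H
  atom 14: C, bond orders sum to 4 (valence 4) → 0 H
  atom 15: C, bond orders sum to 2 (valence 4) → 2 H
  atom 16: C, bond orders sum to 1 (valence 4) → 3 H
  atom 17: C, bond orders sum to 3 (valence 4) → 1 H
  atom 18: C, bond orders sum to 3 (valence 4) → 1 H
  atom 19: C, bond orders sum to 3 (valence 4) → 1 H
  atom 20: C, bond orders sum to 3 (valence 4) → 1 H
Totals → C:16, H:23, Br:1, O:3.
In Hill order: C16H23BrO3.

C16H23BrO3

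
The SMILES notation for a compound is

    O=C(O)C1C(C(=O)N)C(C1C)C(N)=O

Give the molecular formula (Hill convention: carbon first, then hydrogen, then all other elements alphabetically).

C8H12N2O4

Walk through each heavy atom and fill implicit hydrogens from standard valence (C 4, N 3, O 2, S 2, halogen 1):
  atom 1: O, bond orders sum to 2 (valence 2) → 0 H
  atom 2: C, bond orders sum to 4 (valence 4) → 0 H
  atom 3: O, bond orders sum to 1 (valence 2) → 1 H
  atom 4: C, bond orders sum to 3 (valence 4) → 1 H
  atom 5: C, bond orders sum to 3 (valence 4) → 1 H
  atom 6: C, bond orders sum to 4 (valence 4) → 0 H
  atom 7: O, bond orders sum to 2 (valence 2) → 0 H
  atom 8: N, bond orders sum to 1 (valence 3) → 2 H
  atom 9: C, bond orders sum to 3 (valence 4) → 1 H
  atom 10: C, bond orders sum to 3 (valence 4) → 1 H
  atom 11: C, bond orders sum to 1 (valence 4) → 3 H
  atom 12: C, bond orders sum to 4 (valence 4) → 0 H
  atom 13: N, bond orders sum to 1 (valence 3) → 2 H
  atom 14: O, bond orders sum to 2 (valence 2) → 0 H
Totals → C:8, H:12, N:2, O:4.
In Hill order: C8H12N2O4.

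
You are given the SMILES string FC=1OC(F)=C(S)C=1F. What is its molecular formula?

Walk through each heavy atom and fill implicit hydrogens from standard valence (C 4, N 3, O 2, S 2, halogen 1):
  atom 1: F (halogen, monovalent) → 0 H
  atom 2: C, bond orders sum to 4 (valence 4) → 0 H
  atom 3: O, bond orders sum to 2 (valence 2) → 0 H
  atom 4: C, bond orders sum to 4 (valence 4) → 0 H
  atom 5: F (halogen, monovalent) → 0 H
  atom 6: C, bond orders sum to 4 (valence 4) → 0 H
  atom 7: S, bond orders sum to 1 (valence 2) → 1 H
  atom 8: C, bond orders sum to 4 (valence 4) → 0 H
  atom 9: F (halogen, monovalent) → 0 H
Totals → C:4, H:1, F:3, O:1, S:1.

C4HF3OS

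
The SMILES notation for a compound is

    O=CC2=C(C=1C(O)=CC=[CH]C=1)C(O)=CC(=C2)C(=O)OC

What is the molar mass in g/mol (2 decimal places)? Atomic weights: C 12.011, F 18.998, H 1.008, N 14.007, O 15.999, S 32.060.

First, the molecular formula is C15H12O5 (counting implicit H from valence).
  C: 15 × 12.011 = 180.165
  H: 12 × 1.008 = 12.096
  O: 5 × 15.999 = 79.995
Sum: 15×12.011 + 12×1.008 + 5×15.999 = 272.256 → 272.26 g/mol.

272.26 g/mol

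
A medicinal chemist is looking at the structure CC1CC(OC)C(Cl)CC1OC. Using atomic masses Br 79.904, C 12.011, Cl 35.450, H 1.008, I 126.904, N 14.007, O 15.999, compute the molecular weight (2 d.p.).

192.68 g/mol

First, the molecular formula is C9H17ClO2 (counting implicit H from valence).
  C: 9 × 12.011 = 108.099
  Cl: 1 × 35.450 = 35.450
  H: 17 × 1.008 = 17.136
  O: 2 × 15.999 = 31.998
Sum: 9×12.011 + 1×35.450 + 17×1.008 + 2×15.999 = 192.683 → 192.68 g/mol.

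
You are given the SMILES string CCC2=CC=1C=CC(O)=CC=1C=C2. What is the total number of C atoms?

Count every carbon token in the SMILES (each C, including those in ring-closure positions and inside branches).
Carbon count: 12.

12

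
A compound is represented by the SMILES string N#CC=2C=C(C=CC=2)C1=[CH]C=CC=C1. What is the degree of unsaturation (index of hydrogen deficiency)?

Degree of unsaturation = (number of rings) + (number of π bonds).
Ring closures in the SMILES: 2.
π bonds: 6 double bonds (each 1 DoU), 1 triple bond (each 2 DoU) → 8 DoU from unsaturation.
Total DoU = 2 + 8 = 10.

10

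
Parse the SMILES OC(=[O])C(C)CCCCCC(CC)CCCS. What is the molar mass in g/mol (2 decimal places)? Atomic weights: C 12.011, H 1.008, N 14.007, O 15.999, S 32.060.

First, the molecular formula is C14H28O2S (counting implicit H from valence).
  C: 14 × 12.011 = 168.154
  H: 28 × 1.008 = 28.224
  O: 2 × 15.999 = 31.998
  S: 1 × 32.060 = 32.060
Sum: 14×12.011 + 28×1.008 + 2×15.999 + 1×32.060 = 260.436 → 260.44 g/mol.

260.44 g/mol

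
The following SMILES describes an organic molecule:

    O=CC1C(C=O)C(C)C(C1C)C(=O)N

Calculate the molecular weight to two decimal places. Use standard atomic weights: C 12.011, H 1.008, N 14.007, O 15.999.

197.23 g/mol

First, the molecular formula is C10H15NO3 (counting implicit H from valence).
  C: 10 × 12.011 = 120.110
  H: 15 × 1.008 = 15.120
  N: 1 × 14.007 = 14.007
  O: 3 × 15.999 = 47.997
Sum: 10×12.011 + 15×1.008 + 1×14.007 + 3×15.999 = 197.234 → 197.23 g/mol.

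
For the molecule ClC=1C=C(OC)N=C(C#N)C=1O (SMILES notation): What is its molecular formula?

Walk through each heavy atom and fill implicit hydrogens from standard valence (C 4, N 3, O 2, S 2, halogen 1):
  atom 1: Cl (halogen, monovalent) → 0 H
  atom 2: C, bond orders sum to 4 (valence 4) → 0 H
  atom 3: C, bond orders sum to 3 (valence 4) → 1 H
  atom 4: C, bond orders sum to 4 (valence 4) → 0 H
  atom 5: O, bond orders sum to 2 (valence 2) → 0 H
  atom 6: C, bond orders sum to 1 (valence 4) → 3 H
  atom 7: N, bond orders sum to 3 (valence 3) → 0 H
  atom 8: C, bond orders sum to 4 (valence 4) → 0 H
  atom 9: C, bond orders sum to 4 (valence 4) → 0 H
  atom 10: N, bond orders sum to 3 (valence 3) → 0 H
  atom 11: C, bond orders sum to 4 (valence 4) → 0 H
  atom 12: O, bond orders sum to 1 (valence 2) → 1 H
Totals → C:7, H:5, Cl:1, N:2, O:2.

C7H5ClN2O2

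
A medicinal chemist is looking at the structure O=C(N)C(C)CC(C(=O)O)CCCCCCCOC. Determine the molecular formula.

Walk through each heavy atom and fill implicit hydrogens from standard valence (C 4, N 3, O 2, S 2, halogen 1):
  atom 1: O, bond orders sum to 2 (valence 2) → 0 H
  atom 2: C, bond orders sum to 4 (valence 4) → 0 H
  atom 3: N, bond orders sum to 1 (valence 3) → 2 H
  atom 4: C, bond orders sum to 3 (valence 4) → 1 H
  atom 5: C, bond orders sum to 1 (valence 4) → 3 H
  atom 6: C, bond orders sum to 2 (valence 4) → 2 H
  atom 7: C, bond orders sum to 3 (valence 4) → 1 H
  atom 8: C, bond orders sum to 4 (valence 4) → 0 H
  atom 9: O, bond orders sum to 2 (valence 2) → 0 H
  atom 10: O, bond orders sum to 1 (valence 2) → 1 H
  atom 11: C, bond orders sum to 2 (valence 4) → 2 H
  atom 12: C, bond orders sum to 2 (valence 4) → 2 H
  atom 13: C, bond orders sum to 2 (valence 4) → 2 H
  atom 14: C, bond orders sum to 2 (valence 4) → 2 H
  atom 15: C, bond orders sum to 2 (valence 4) → 2 H
  atom 16: C, bond orders sum to 2 (valence 4) → 2 H
  atom 17: C, bond orders sum to 2 (valence 4) → 2 H
  atom 18: O, bond orders sum to 2 (valence 2) → 0 H
  atom 19: C, bond orders sum to 1 (valence 4) → 3 H
Totals → C:14, H:27, N:1, O:4.
In Hill order: C14H27NO4.

C14H27NO4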